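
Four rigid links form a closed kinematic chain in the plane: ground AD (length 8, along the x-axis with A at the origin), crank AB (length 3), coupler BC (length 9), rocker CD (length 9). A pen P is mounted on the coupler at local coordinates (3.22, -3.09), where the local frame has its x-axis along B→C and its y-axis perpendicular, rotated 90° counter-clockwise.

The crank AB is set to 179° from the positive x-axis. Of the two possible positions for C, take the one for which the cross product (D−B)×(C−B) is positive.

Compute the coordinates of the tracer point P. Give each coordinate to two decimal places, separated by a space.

1.42 0.69

A=(0,0), D=(8.00,0)
B = A + 3.00·(cos179°, sin179°) = (-2.9995, 0.0524)
|BD| = 10.9997
circle(B,9.00) ∩ circle(D,9.00): a=5.4998, h=7.1240
  candidates: C₊=(2.5341,7.1501) cross=78.362; C₋=(2.4663,-7.0978) cross=-78.362
  mode + wants cross > 0 → take C=(2.5341,7.1501) (cross=78.362)
ex = (C−B)/|BC| = (0.6149,0.7886); ey = (-0.7886,0.6149)
P = B + 3.22·ex + -3.09·ey = (1.4172,0.6919)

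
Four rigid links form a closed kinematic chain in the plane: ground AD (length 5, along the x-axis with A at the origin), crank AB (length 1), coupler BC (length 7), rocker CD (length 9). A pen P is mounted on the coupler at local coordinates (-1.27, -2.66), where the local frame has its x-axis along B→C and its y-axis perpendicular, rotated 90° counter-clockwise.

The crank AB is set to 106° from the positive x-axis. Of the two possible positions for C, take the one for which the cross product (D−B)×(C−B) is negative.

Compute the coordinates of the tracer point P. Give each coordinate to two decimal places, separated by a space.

-2.59 2.79

A=(0,0), D=(5.00,0)
B = A + 1.00·(cos106°, sin106°) = (-0.2756, 0.9613)
|BD| = 5.3625
circle(B,7.00) ∩ circle(D,9.00): a=-0.3024, h=6.9935
  candidates: C₊=(0.6804,7.8957) cross=37.502; C₋=(-1.8268,-5.8647) cross=-37.502
  mode - wants cross < 0 → take C=(-1.8268,-5.8647) (cross=-37.502)
ex = (C−B)/|BC| = (-0.2216,-0.9751); ey = (0.9751,-0.2216)
P = B + -1.27·ex + -2.66·ey = (-2.5881,2.7891)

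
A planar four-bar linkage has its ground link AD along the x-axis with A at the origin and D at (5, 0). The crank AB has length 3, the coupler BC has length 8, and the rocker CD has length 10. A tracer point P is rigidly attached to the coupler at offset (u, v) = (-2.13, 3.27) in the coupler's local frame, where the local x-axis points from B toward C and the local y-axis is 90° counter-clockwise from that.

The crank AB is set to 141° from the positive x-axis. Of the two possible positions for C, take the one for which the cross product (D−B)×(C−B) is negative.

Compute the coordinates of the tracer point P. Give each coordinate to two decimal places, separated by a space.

1.09 3.77

A=(0,0), D=(5.00,0)
B = A + 3.00·(cos141°, sin141°) = (-2.3314, 1.8880)
|BD| = 7.5706
circle(B,8.00) ∩ circle(D,10.00): a=1.4077, h=7.8752
  candidates: C₊=(0.9957,9.1633) cross=59.620; C₋=(-2.9321,-6.0895) cross=-59.620
  mode - wants cross < 0 → take C=(-2.9321,-6.0895) (cross=-59.620)
ex = (C−B)/|BC| = (-0.0751,-0.9972); ey = (0.9972,-0.0751)
P = B + -2.13·ex + 3.27·ey = (1.0893,3.7664)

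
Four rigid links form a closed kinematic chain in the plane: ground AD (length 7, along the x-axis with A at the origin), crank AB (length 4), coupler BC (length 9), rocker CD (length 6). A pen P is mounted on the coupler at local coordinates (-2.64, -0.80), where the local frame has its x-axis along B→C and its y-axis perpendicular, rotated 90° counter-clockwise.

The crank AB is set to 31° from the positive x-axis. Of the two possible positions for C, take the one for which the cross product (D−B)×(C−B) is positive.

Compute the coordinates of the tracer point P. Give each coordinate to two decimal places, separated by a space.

0.84 1.11

A=(0,0), D=(7.00,0)
B = A + 4.00·(cos31°, sin31°) = (3.4287, 2.0602)
|BD| = 4.1229
circle(B,9.00) ∩ circle(D,6.00): a=7.5187, h=4.9466
  candidates: C₊=(12.4132,2.5879) cross=20.394; C₋=(7.4698,-5.9816) cross=-20.394
  mode + wants cross > 0 → take C=(12.4132,2.5879) (cross=20.394)
ex = (C−B)/|BC| = (0.9983,0.0586); ey = (-0.0586,0.9983)
P = B + -2.64·ex + -0.80·ey = (0.8401,1.1067)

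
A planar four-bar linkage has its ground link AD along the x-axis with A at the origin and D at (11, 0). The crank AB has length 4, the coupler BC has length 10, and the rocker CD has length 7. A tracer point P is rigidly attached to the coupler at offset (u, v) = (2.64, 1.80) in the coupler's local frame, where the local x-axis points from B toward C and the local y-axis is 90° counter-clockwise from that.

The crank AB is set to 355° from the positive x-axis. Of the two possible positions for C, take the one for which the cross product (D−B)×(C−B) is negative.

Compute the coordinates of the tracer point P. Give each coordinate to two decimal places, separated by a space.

7.15 -0.75

A=(0,0), D=(11.00,0)
B = A + 4.00·(cos355°, sin355°) = (3.9848, -0.3486)
|BD| = 7.0239
circle(B,10.00) ∩ circle(D,7.00): a=7.1424, h=6.9990
  candidates: C₊=(10.7710,6.9963) cross=49.160; C₋=(11.4658,-6.9845) cross=-49.160
  mode - wants cross < 0 → take C=(11.4658,-6.9845) (cross=-49.160)
ex = (C−B)/|BC| = (0.7481,-0.6636); ey = (0.6636,0.7481)
P = B + 2.64·ex + 1.80·ey = (7.1542,-0.7539)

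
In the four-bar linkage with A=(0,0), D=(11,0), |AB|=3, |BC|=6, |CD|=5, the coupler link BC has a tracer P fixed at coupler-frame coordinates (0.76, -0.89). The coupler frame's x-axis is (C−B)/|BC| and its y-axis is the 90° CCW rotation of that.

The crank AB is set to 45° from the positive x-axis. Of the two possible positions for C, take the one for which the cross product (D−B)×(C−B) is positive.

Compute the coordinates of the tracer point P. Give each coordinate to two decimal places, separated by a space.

3.11 1.49

A=(0,0), D=(11.00,0)
B = A + 3.00·(cos45°, sin45°) = (2.1213, 2.1213)
|BD| = 9.1286
circle(B,6.00) ∩ circle(D,5.00): a=5.1668, h=3.0503
  candidates: C₊=(7.8555,3.8874) cross=27.845; C₋=(6.4378,-2.0461) cross=-27.845
  mode + wants cross > 0 → take C=(7.8555,3.8874) (cross=27.845)
ex = (C−B)/|BC| = (0.9557,0.2944); ey = (-0.2944,0.9557)
P = B + 0.76·ex + -0.89·ey = (3.1096,1.4945)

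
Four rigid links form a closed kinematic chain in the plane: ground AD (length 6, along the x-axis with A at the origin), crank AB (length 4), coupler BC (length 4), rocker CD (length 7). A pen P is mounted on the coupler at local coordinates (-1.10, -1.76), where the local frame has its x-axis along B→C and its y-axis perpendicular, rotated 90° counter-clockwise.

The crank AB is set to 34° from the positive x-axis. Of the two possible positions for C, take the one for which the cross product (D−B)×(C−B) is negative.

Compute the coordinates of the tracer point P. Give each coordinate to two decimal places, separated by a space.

A=(0,0), D=(6.00,0)
B = A + 4.00·(cos34°, sin34°) = (3.3162, 2.2368)
|BD| = 3.4937
circle(B,4.00) ∩ circle(D,7.00): a=-2.9759, h=2.6729
  candidates: C₊=(2.7414,6.1953) cross=9.338; C₋=(-0.6811,2.0887) cross=-9.338
  mode - wants cross < 0 → take C=(-0.6811,2.0887) (cross=-9.338)
ex = (C−B)/|BC| = (-0.9993,-0.0370); ey = (0.0370,-0.9993)
P = B + -1.10·ex + -1.76·ey = (4.3503,4.0363)

4.35 4.04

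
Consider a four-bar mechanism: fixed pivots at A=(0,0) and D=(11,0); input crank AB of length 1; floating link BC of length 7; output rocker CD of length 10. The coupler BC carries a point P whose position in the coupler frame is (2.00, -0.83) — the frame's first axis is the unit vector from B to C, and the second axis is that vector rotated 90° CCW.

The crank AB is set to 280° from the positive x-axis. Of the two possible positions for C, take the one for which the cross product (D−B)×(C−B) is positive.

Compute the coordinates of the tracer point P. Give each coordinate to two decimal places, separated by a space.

1.67 0.59

A=(0,0), D=(11.00,0)
B = A + 1.00·(cos280°, sin280°) = (0.1736, -0.9848)
|BD| = 10.8711
circle(B,7.00) ∩ circle(D,10.00): a=3.0898, h=6.2812
  candidates: C₊=(2.6818,5.5504) cross=68.283; C₋=(3.8198,-6.9602) cross=-68.283
  mode + wants cross > 0 → take C=(2.6818,5.5504) (cross=68.283)
ex = (C−B)/|BC| = (0.3583,0.9336); ey = (-0.9336,0.3583)
P = B + 2.00·ex + -0.83·ey = (1.6651,0.5850)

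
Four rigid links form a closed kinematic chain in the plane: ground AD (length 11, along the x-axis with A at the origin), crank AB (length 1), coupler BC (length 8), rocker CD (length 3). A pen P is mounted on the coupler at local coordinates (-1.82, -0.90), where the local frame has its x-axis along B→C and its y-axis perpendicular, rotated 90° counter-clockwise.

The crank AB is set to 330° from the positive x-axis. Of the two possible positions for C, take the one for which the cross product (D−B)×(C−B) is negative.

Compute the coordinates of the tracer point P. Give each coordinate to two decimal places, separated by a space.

-1.09 -1.05

A=(0,0), D=(11.00,0)
B = A + 1.00·(cos330°, sin330°) = (0.8660, -0.5000)
|BD| = 10.1463
circle(B,8.00) ∩ circle(D,3.00): a=7.7835, h=1.8486
  candidates: C₊=(8.5490,1.7299) cross=18.756; C₋=(8.7312,-1.9627) cross=-18.756
  mode - wants cross < 0 → take C=(8.7312,-1.9627) (cross=-18.756)
ex = (C−B)/|BC| = (0.9831,-0.1828); ey = (0.1828,0.9831)
P = B + -1.82·ex + -0.90·ey = (-1.0879,-1.0521)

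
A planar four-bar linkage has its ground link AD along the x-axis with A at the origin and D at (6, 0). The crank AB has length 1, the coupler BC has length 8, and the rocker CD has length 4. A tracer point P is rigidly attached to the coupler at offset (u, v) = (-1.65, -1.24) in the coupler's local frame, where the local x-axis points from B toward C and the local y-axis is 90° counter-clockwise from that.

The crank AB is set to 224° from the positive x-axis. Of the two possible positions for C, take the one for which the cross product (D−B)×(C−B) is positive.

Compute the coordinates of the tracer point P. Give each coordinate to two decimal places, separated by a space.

-1.33 -2.67

A=(0,0), D=(6.00,0)
B = A + 1.00·(cos224°, sin224°) = (-0.7193, -0.6947)
|BD| = 6.7552
circle(B,8.00) ∩ circle(D,4.00): a=6.9304, h=3.9962
  candidates: C₊=(5.7634,3.9930) cross=26.995; C₋=(6.5853,-3.9569) cross=-26.995
  mode + wants cross > 0 → take C=(5.7634,3.9930) (cross=26.995)
ex = (C−B)/|BC| = (0.8103,0.5860); ey = (-0.5860,0.8103)
P = B + -1.65·ex + -1.24·ey = (-1.3298,-2.6663)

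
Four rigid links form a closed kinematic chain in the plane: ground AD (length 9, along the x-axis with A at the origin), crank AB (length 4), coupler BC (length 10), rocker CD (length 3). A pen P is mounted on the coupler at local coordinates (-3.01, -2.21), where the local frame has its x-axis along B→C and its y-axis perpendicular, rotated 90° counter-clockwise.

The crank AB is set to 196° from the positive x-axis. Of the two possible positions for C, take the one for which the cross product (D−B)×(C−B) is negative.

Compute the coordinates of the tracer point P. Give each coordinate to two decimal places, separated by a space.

-6.82 -3.36

A=(0,0), D=(9.00,0)
B = A + 4.00·(cos196°, sin196°) = (-3.8450, -1.1025)
|BD| = 12.8923
circle(B,10.00) ∩ circle(D,3.00): a=9.9754, h=0.7012
  candidates: C₊=(6.0338,0.4492) cross=9.040; C₋=(6.1538,-0.9481) cross=-9.040
  mode - wants cross < 0 → take C=(6.1538,-0.9481) (cross=-9.040)
ex = (C−B)/|BC| = (0.9999,0.0154); ey = (-0.0154,0.9999)
P = B + -3.01·ex + -2.21·ey = (-6.8206,-3.3588)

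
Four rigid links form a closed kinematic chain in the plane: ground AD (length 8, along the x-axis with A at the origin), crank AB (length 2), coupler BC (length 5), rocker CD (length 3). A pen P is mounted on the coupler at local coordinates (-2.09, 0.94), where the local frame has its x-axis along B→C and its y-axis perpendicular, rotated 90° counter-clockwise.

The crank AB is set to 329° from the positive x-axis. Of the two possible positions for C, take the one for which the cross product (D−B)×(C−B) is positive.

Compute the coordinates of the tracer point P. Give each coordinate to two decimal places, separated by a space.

A=(0,0), D=(8.00,0)
B = A + 2.00·(cos329°, sin329°) = (1.7143, -1.0301)
|BD| = 6.3695
circle(B,5.00) ∩ circle(D,3.00): a=4.4407, h=2.2978
  candidates: C₊=(5.7250,1.9556) cross=14.636; C₋=(6.4682,-2.5795) cross=-14.636
  mode + wants cross > 0 → take C=(5.7250,1.9556) (cross=14.636)
ex = (C−B)/|BC| = (0.8021,0.5971); ey = (-0.5971,0.8021)
P = B + -2.09·ex + 0.94·ey = (-0.5234,-1.5241)

-0.52 -1.52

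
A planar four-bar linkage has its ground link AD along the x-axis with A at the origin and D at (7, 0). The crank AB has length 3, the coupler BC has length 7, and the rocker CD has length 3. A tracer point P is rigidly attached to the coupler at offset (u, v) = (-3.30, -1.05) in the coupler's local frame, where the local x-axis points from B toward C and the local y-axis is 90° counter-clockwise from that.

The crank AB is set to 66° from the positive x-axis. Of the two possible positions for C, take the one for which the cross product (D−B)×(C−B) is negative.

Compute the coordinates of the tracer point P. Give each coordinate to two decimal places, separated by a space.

A=(0,0), D=(7.00,0)
B = A + 3.00·(cos66°, sin66°) = (1.2202, 2.7406)
|BD| = 6.3966
circle(B,7.00) ∩ circle(D,3.00): a=6.3250, h=2.9991
  candidates: C₊=(8.2202,2.7406) cross=19.184; C₋=(5.6502,-2.6792) cross=-19.184
  mode - wants cross < 0 → take C=(5.6502,-2.6792) (cross=-19.184)
ex = (C−B)/|BC| = (0.6329,-0.7743); ey = (0.7743,0.6329)
P = B + -3.30·ex + -1.05·ey = (-1.6812,4.6312)

-1.68 4.63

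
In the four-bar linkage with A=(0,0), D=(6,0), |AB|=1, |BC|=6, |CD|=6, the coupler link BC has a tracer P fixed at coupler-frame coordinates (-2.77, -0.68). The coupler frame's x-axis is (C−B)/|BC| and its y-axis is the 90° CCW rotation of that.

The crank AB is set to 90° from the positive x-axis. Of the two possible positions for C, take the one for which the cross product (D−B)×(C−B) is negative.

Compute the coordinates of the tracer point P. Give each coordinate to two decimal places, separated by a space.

A=(0,0), D=(6.00,0)
B = A + 1.00·(cos90°, sin90°) = (0.0000, 1.0000)
|BD| = 6.0828
circle(B,6.00) ∩ circle(D,6.00): a=3.0414, h=5.1720
  candidates: C₊=(3.8503,5.6017) cross=31.460; C₋=(2.1497,-4.6017) cross=-31.460
  mode - wants cross < 0 → take C=(2.1497,-4.6017) (cross=-31.460)
ex = (C−B)/|BC| = (0.3583,-0.9336); ey = (0.9336,0.3583)
P = B + -2.77·ex + -0.68·ey = (-1.6273,3.3425)

-1.63 3.34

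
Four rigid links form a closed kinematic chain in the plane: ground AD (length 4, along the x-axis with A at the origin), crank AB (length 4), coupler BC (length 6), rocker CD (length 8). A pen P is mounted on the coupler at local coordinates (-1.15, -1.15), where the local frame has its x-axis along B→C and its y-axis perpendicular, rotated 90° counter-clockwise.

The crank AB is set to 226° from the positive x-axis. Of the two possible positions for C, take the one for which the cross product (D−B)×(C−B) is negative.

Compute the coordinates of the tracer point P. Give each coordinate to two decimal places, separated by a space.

-4.40 -2.74

A=(0,0), D=(4.00,0)
B = A + 4.00·(cos226°, sin226°) = (-2.7786, -2.8774)
|BD| = 7.3640
circle(B,6.00) ∩ circle(D,8.00): a=1.7809, h=5.7296
  candidates: C₊=(-3.3781,3.0926) cross=42.193; C₋=(1.0994,-7.4556) cross=-42.193
  mode - wants cross < 0 → take C=(1.0994,-7.4556) (cross=-42.193)
ex = (C−B)/|BC| = (0.6463,-0.7630); ey = (0.7630,0.6463)
P = B + -1.15·ex + -1.15·ey = (-4.3994,-2.7431)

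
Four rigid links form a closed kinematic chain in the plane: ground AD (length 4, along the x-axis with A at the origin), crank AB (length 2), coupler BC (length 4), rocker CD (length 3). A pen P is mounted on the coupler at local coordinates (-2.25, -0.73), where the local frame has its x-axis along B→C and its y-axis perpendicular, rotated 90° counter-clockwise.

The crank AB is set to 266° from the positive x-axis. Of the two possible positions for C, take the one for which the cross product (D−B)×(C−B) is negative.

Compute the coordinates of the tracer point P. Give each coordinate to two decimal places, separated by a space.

-2.50 -2.14

A=(0,0), D=(4.00,0)
B = A + 2.00·(cos266°, sin266°) = (-0.1395, -1.9951)
|BD| = 4.5952
circle(B,4.00) ∩ circle(D,3.00): a=3.0593, h=2.5770
  candidates: C₊=(1.4975,1.6546) cross=11.842; C₋=(3.7352,-2.9883) cross=-11.842
  mode - wants cross < 0 → take C=(3.7352,-2.9883) (cross=-11.842)
ex = (C−B)/|BC| = (0.9687,-0.2483); ey = (0.2483,0.9687)
P = B + -2.25·ex + -0.73·ey = (-2.5003,-2.1436)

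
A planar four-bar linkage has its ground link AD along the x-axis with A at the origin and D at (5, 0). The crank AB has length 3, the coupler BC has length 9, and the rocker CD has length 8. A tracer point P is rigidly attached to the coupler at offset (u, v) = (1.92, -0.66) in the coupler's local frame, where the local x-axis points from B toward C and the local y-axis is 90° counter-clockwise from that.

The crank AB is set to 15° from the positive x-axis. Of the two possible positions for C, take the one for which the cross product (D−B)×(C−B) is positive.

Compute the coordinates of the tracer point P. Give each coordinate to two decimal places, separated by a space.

4.83 1.39

A=(0,0), D=(5.00,0)
B = A + 3.00·(cos15°, sin15°) = (2.8978, 0.7765)
|BD| = 2.2410
circle(B,9.00) ∩ circle(D,8.00): a=4.9134, h=7.5405
  candidates: C₊=(10.1194,6.1475) cross=16.898; C₋=(4.8943,-7.9993) cross=-16.898
  mode + wants cross > 0 → take C=(10.1194,6.1475) (cross=16.898)
ex = (C−B)/|BC| = (0.8024,0.5968); ey = (-0.5968,0.8024)
P = B + 1.92·ex + -0.66·ey = (4.8323,1.3927)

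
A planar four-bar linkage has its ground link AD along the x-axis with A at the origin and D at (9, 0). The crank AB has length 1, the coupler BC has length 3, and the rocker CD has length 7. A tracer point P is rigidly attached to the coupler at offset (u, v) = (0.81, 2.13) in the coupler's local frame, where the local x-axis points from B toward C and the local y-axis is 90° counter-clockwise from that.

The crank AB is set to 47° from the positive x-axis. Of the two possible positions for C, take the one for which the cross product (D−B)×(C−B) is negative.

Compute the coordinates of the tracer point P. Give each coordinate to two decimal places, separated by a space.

2.92 1.15

A=(0,0), D=(9.00,0)
B = A + 1.00·(cos47°, sin47°) = (0.6820, 0.7314)
|BD| = 8.3501
circle(B,3.00) ∩ circle(D,7.00): a=1.7799, h=2.4150
  candidates: C₊=(2.6665,2.9812) cross=20.165; C₋=(2.2435,-1.8302) cross=-20.165
  mode - wants cross < 0 → take C=(2.2435,-1.8302) (cross=-20.165)
ex = (C−B)/|BC| = (0.5205,-0.8539); ey = (0.8539,0.5205)
P = B + 0.81·ex + 2.13·ey = (2.9223,1.1484)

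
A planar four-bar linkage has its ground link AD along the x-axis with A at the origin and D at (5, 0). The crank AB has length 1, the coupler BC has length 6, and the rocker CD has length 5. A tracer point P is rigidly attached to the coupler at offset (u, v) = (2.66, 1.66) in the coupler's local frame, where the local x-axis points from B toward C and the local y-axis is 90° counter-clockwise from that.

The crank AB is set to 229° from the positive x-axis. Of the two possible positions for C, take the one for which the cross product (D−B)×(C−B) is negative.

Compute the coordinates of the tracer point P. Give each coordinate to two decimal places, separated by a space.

2.42 -1.35

A=(0,0), D=(5.00,0)
B = A + 1.00·(cos229°, sin229°) = (-0.6561, -0.7547)
|BD| = 5.7062
circle(B,6.00) ∩ circle(D,5.00): a=3.8170, h=4.6293
  candidates: C₊=(2.5151,4.3388) cross=26.416; C₋=(3.7397,-4.8385) cross=-26.416
  mode - wants cross < 0 → take C=(3.7397,-4.8385) (cross=-26.416)
ex = (C−B)/|BC| = (0.7326,-0.6806); ey = (0.6806,0.7326)
P = B + 2.66·ex + 1.66·ey = (2.4226,-1.3491)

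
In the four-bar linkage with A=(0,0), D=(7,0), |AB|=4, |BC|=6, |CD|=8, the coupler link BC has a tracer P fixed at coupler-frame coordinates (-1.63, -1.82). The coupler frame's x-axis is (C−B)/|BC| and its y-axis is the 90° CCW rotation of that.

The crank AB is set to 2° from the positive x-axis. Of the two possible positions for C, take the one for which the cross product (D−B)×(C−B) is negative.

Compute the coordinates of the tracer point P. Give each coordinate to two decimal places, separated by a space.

A=(0,0), D=(7.00,0)
B = A + 4.00·(cos2°, sin2°) = (3.9976, 0.1396)
|BD| = 3.0057
circle(B,6.00) ∩ circle(D,8.00): a=-3.1550, h=5.1035
  candidates: C₊=(1.0830,5.3841) cross=15.340; C₋=(0.6089,-4.8119) cross=-15.340
  mode - wants cross < 0 → take C=(0.6089,-4.8119) (cross=-15.340)
ex = (C−B)/|BC| = (-0.5648,-0.8252); ey = (0.8252,-0.5648)
P = B + -1.63·ex + -1.82·ey = (3.4162,2.5126)

3.42 2.51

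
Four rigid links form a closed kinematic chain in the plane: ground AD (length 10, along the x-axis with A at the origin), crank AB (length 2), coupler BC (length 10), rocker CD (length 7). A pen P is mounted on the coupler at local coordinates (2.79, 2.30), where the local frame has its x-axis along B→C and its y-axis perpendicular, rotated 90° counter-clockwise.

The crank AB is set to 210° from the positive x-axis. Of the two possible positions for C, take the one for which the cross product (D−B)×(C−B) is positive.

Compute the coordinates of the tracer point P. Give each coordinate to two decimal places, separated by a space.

A=(0,0), D=(10.00,0)
B = A + 2.00·(cos210°, sin210°) = (-1.7321, -1.0000)
|BD| = 11.7746
circle(B,10.00) ∩ circle(D,7.00): a=8.0530, h=5.9287
  candidates: C₊=(5.7883,5.5912) cross=69.808; C₋=(6.7953,-6.2234) cross=-69.808
  mode + wants cross > 0 → take C=(5.7883,5.5912) (cross=69.808)
ex = (C−B)/|BC| = (0.7520,0.6591); ey = (-0.6591,0.7520)
P = B + 2.79·ex + 2.30·ey = (-1.1498,2.5686)

-1.15 2.57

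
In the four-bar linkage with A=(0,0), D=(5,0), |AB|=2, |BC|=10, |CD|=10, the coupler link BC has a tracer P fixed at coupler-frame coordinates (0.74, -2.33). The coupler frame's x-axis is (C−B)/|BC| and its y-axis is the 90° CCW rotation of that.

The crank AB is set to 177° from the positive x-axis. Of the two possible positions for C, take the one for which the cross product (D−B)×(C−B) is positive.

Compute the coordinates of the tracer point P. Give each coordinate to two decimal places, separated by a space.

0.44 -0.05

A=(0,0), D=(5.00,0)
B = A + 2.00·(cos177°, sin177°) = (-1.9973, 0.1047)
|BD| = 6.9980
circle(B,10.00) ∩ circle(D,10.00): a=3.4990, h=9.3679
  candidates: C₊=(1.6415,9.4192) cross=65.557; C₋=(1.3613,-9.3145) cross=-65.557
  mode + wants cross > 0 → take C=(1.6415,9.4192) (cross=65.557)
ex = (C−B)/|BC| = (0.3639,0.9314); ey = (-0.9314,0.3639)
P = B + 0.74·ex + -2.33·ey = (0.4423,-0.0539)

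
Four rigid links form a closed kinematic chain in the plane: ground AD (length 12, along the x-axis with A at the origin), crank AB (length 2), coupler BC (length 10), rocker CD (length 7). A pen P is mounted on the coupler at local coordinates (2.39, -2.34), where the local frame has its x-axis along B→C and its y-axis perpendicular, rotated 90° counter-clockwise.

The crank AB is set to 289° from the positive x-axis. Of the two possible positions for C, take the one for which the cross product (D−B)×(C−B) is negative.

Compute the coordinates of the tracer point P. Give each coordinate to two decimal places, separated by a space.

1.68 -5.07

A=(0,0), D=(12.00,0)
B = A + 2.00·(cos289°, sin289°) = (0.6511, -1.8910)
|BD| = 11.5053
circle(B,10.00) ∩ circle(D,7.00): a=7.9690, h=6.0411
  candidates: C₊=(7.5189,5.3777) cross=69.505; C₋=(9.5047,-6.5401) cross=-69.505
  mode - wants cross < 0 → take C=(9.5047,-6.5401) (cross=-69.505)
ex = (C−B)/|BC| = (0.8854,-0.4649); ey = (0.4649,0.8854)
P = B + 2.39·ex + -2.34·ey = (1.6792,-5.0739)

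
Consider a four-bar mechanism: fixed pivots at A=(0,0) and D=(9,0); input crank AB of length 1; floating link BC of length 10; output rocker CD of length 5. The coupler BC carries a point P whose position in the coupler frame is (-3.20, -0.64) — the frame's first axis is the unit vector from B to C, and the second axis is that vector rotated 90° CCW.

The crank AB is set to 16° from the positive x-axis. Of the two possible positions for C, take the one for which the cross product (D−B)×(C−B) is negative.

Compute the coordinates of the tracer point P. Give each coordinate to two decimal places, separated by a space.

A=(0,0), D=(9.00,0)
B = A + 1.00·(cos16°, sin16°) = (0.9613, 0.2756)
|BD| = 8.0435
circle(B,10.00) ∩ circle(D,5.00): a=8.6839, h=4.9588
  candidates: C₊=(9.8100,4.9340) cross=39.886; C₋=(9.4701,-4.9778) cross=-39.886
  mode - wants cross < 0 → take C=(9.4701,-4.9778) (cross=-39.886)
ex = (C−B)/|BC| = (0.8509,-0.5253); ey = (0.5253,0.8509)
P = B + -3.20·ex + -0.64·ey = (-2.0978,1.4122)

-2.10 1.41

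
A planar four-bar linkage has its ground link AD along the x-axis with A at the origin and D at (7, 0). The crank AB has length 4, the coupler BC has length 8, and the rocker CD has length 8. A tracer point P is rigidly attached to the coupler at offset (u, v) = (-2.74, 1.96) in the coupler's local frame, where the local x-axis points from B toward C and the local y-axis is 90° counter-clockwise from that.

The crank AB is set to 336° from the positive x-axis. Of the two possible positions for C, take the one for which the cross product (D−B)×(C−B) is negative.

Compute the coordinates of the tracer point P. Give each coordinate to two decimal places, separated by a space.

3.43 1.73

A=(0,0), D=(7.00,0)
B = A + 4.00·(cos336°, sin336°) = (3.6542, -1.6269)
|BD| = 3.7204
circle(B,8.00) ∩ circle(D,8.00): a=1.8602, h=7.7807
  candidates: C₊=(1.9246,6.1838) cross=28.947; C₋=(8.7296,-7.8108) cross=-28.947
  mode - wants cross < 0 → take C=(8.7296,-7.8108) (cross=-28.947)
ex = (C−B)/|BC| = (0.6344,-0.7730); ey = (0.7730,0.6344)
P = B + -2.74·ex + 1.96·ey = (3.4309,1.7345)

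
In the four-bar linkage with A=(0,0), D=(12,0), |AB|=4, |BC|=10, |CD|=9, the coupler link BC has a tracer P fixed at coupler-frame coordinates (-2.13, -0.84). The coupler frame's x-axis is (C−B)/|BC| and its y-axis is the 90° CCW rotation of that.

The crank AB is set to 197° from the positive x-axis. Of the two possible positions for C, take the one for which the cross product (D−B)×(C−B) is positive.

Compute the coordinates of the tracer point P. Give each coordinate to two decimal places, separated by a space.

-5.07 -3.09

A=(0,0), D=(12.00,0)
B = A + 4.00·(cos197°, sin197°) = (-3.8252, -1.1695)
|BD| = 15.8684
circle(B,10.00) ∩ circle(D,9.00): a=8.5329, h=5.2144
  candidates: C₊=(4.3001,4.6596) cross=82.745; C₋=(5.0687,-5.7409) cross=-82.745
  mode + wants cross > 0 → take C=(4.3001,4.6596) (cross=82.745)
ex = (C−B)/|BC| = (0.8125,0.5829); ey = (-0.5829,0.8125)
P = B + -2.13·ex + -0.84·ey = (-5.0663,-3.0936)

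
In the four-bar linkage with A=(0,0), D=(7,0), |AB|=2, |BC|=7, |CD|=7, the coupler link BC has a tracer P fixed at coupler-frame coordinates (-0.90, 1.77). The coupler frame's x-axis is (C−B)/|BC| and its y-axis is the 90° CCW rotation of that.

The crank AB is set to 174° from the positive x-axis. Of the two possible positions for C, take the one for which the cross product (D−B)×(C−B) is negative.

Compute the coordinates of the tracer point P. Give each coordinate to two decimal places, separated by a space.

-1.17 2.02

A=(0,0), D=(7.00,0)
B = A + 2.00·(cos174°, sin174°) = (-1.9890, 0.2091)
|BD| = 8.9915
circle(B,7.00) ∩ circle(D,7.00): a=4.4957, h=5.3655
  candidates: C₊=(2.6302,5.4686) cross=48.244; C₋=(2.3807,-5.2595) cross=-48.244
  mode - wants cross < 0 → take C=(2.3807,-5.2595) (cross=-48.244)
ex = (C−B)/|BC| = (0.6243,-0.7812); ey = (0.7812,0.6243)
P = B + -0.90·ex + 1.77·ey = (-1.1681,2.0171)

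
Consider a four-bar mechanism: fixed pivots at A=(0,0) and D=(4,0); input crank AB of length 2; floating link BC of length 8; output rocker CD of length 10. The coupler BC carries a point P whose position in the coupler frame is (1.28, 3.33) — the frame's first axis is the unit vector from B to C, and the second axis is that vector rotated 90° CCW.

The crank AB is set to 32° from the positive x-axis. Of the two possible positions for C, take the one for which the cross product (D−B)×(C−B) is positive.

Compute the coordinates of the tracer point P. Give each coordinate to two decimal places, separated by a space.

A=(0,0), D=(4.00,0)
B = A + 2.00·(cos32°, sin32°) = (1.6961, 1.0598)
|BD| = 2.5360
circle(B,8.00) ∩ circle(D,10.00): a=-5.8298, h=5.4784
  candidates: C₊=(-1.3107,8.4733) cross=13.893; C₋=(-5.8898,-1.4808) cross=-13.893
  mode + wants cross > 0 → take C=(-1.3107,8.4733) (cross=13.893)
ex = (C−B)/|BC| = (-0.3758,0.9267); ey = (-0.9267,-0.3758)
P = B + 1.28·ex + 3.33·ey = (-1.8708,0.9944)

-1.87 0.99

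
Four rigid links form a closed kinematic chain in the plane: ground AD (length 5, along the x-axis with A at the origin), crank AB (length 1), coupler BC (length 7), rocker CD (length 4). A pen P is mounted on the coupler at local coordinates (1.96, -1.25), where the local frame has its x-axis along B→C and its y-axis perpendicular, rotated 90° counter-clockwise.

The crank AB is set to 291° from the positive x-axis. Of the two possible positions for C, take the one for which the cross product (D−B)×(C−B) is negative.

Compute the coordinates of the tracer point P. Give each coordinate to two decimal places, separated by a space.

A=(0,0), D=(5.00,0)
B = A + 1.00·(cos291°, sin291°) = (0.3584, -0.9336)
|BD| = 4.7346
circle(B,7.00) ∩ circle(D,4.00): a=5.8523, h=3.8407
  candidates: C₊=(5.3384,3.9857) cross=18.184; C₋=(6.8531,-3.5449) cross=-18.184
  mode - wants cross < 0 → take C=(6.8531,-3.5449) (cross=-18.184)
ex = (C−B)/|BC| = (0.9278,-0.3730); ey = (0.3730,0.9278)
P = B + 1.96·ex + -1.25·ey = (1.7106,-2.8245)

1.71 -2.82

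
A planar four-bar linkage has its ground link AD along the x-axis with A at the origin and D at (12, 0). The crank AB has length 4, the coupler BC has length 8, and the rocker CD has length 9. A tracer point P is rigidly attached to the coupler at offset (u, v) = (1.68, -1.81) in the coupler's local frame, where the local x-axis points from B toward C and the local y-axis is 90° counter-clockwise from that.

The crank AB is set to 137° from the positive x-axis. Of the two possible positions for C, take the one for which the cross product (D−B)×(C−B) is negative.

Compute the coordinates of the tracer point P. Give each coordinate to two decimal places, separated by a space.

-2.76 0.26

A=(0,0), D=(12.00,0)
B = A + 4.00·(cos137°, sin137°) = (-2.9254, 2.7280)
|BD| = 15.1727
circle(B,8.00) ∩ circle(D,9.00): a=7.0261, h=3.8254
  candidates: C₊=(4.6740,5.2278) cross=58.042; C₋=(3.2984,-2.2983) cross=-58.042
  mode - wants cross < 0 → take C=(3.2984,-2.2983) (cross=-58.042)
ex = (C−B)/|BC| = (0.7780,-0.6283); ey = (0.6283,0.7780)
P = B + 1.68·ex + -1.81·ey = (-2.7556,0.2643)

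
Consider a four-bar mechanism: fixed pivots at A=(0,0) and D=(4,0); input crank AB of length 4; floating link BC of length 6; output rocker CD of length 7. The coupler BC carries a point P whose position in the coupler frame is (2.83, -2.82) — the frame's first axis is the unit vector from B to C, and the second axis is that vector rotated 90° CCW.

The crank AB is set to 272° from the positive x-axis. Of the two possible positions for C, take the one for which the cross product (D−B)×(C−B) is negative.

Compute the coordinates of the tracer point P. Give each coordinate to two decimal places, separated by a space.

1.28 -7.83

A=(0,0), D=(4.00,0)
B = A + 4.00·(cos272°, sin272°) = (0.1396, -3.9976)
|BD| = 5.5573
circle(B,6.00) ∩ circle(D,7.00): a=1.6090, h=5.7802
  candidates: C₊=(-2.9007,1.1751) cross=32.122; C₋=(5.4153,-6.8554) cross=-32.122
  mode - wants cross < 0 → take C=(5.4153,-6.8554) (cross=-32.122)
ex = (C−B)/|BC| = (0.8793,-0.4763); ey = (0.4763,0.8793)
P = B + 2.83·ex + -2.82·ey = (1.2847,-7.8251)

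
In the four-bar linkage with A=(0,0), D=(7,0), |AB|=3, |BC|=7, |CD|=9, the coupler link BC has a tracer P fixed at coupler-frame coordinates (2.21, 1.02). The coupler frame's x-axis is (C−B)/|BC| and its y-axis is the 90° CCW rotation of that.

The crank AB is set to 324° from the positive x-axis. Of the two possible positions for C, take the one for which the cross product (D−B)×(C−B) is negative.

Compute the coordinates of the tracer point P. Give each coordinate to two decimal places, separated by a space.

3.96 -3.65

A=(0,0), D=(7.00,0)
B = A + 3.00·(cos324°, sin324°) = (2.4271, -1.7634)
|BD| = 4.9012
circle(B,7.00) ∩ circle(D,9.00): a=-0.8140, h=6.9525
  candidates: C₊=(-0.8338,4.4307) cross=34.075; C₋=(4.1690,-8.5432) cross=-34.075
  mode - wants cross < 0 → take C=(4.1690,-8.5432) (cross=-34.075)
ex = (C−B)/|BC| = (0.2488,-0.9685); ey = (0.9685,0.2488)
P = B + 2.21·ex + 1.02·ey = (3.9649,-3.6500)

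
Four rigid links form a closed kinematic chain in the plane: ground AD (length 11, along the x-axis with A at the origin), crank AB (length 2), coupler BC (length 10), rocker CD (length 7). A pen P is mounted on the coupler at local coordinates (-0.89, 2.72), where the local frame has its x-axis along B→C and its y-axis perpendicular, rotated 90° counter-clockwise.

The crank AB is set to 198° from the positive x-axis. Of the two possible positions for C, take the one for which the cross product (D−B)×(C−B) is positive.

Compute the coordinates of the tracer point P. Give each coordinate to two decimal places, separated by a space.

A=(0,0), D=(11.00,0)
B = A + 2.00·(cos198°, sin198°) = (-1.9021, -0.6180)
|BD| = 12.9169
circle(B,10.00) ∩ circle(D,7.00): a=8.4326, h=5.3750
  candidates: C₊=(6.2637,5.1543) cross=69.429; C₋=(6.7780,-5.5834) cross=-69.429
  mode + wants cross > 0 → take C=(6.2637,5.1543) (cross=69.429)
ex = (C−B)/|BC| = (0.8166,0.5772); ey = (-0.5772,0.8166)
P = B + -0.89·ex + 2.72·ey = (-4.1989,1.0893)

-4.20 1.09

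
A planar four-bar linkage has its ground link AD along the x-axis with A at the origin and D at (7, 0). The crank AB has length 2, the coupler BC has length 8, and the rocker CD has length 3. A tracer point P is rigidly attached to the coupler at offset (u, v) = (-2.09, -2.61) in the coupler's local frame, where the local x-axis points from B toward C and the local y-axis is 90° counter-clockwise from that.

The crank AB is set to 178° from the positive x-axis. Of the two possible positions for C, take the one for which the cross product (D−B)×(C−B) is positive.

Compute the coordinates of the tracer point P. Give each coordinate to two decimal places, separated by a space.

A=(0,0), D=(7.00,0)
B = A + 2.00·(cos178°, sin178°) = (-1.9988, 0.0698)
|BD| = 8.9991
circle(B,8.00) ∩ circle(D,3.00): a=7.5554, h=2.6298
  candidates: C₊=(5.5768,2.6409) cross=23.666; C₋=(5.5360,-2.6185) cross=-23.666
  mode + wants cross > 0 → take C=(5.5768,2.6409) (cross=23.666)
ex = (C−B)/|BC| = (0.9469,0.3214); ey = (-0.3214,0.9469)
P = B + -2.09·ex + -2.61·ey = (-3.1391,-3.0734)

-3.14 -3.07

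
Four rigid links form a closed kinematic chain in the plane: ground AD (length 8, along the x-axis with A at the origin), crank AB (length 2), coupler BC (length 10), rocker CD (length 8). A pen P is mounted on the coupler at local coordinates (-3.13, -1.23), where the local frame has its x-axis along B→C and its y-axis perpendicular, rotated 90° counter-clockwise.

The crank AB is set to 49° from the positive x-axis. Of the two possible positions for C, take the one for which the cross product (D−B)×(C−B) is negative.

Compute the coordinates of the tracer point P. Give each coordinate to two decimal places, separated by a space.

A=(0,0), D=(8.00,0)
B = A + 2.00·(cos49°, sin49°) = (1.3121, 1.5094)
|BD| = 6.8561
circle(B,10.00) ∩ circle(D,8.00): a=6.0534, h=7.9596
  candidates: C₊=(8.9694,7.9410) cross=54.572; C₋=(5.4647,-7.5876) cross=-54.572
  mode - wants cross < 0 → take C=(5.4647,-7.5876) (cross=-54.572)
ex = (C−B)/|BC| = (0.4153,-0.9097); ey = (0.9097,0.4153)
P = B + -3.13·ex + -1.23·ey = (-1.1066,3.8460)

-1.11 3.85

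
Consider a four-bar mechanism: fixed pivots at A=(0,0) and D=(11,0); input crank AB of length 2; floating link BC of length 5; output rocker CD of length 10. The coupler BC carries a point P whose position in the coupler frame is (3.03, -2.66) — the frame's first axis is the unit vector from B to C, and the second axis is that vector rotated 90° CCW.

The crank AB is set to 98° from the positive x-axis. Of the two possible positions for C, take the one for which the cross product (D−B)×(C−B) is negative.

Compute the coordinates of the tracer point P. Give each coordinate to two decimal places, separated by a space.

A=(0,0), D=(11.00,0)
B = A + 2.00·(cos98°, sin98°) = (-0.2783, 1.9805)
|BD| = 11.4509
circle(B,5.00) ∩ circle(D,10.00): a=2.4506, h=4.3583
  candidates: C₊=(2.8891,5.8493) cross=49.906; C₋=(1.3815,-2.7359) cross=-49.906
  mode - wants cross < 0 → take C=(1.3815,-2.7359) (cross=-49.906)
ex = (C−B)/|BC| = (0.3320,-0.9433); ey = (0.9433,0.3320)
P = B + 3.03·ex + -2.66·ey = (-1.7816,-1.7607)

-1.78 -1.76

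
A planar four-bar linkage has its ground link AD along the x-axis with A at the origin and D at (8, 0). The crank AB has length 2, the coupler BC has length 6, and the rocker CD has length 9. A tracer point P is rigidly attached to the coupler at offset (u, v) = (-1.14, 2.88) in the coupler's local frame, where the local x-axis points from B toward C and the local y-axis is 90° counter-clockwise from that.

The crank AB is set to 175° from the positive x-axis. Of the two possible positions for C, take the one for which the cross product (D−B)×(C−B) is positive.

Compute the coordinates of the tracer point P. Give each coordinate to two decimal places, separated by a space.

A=(0,0), D=(8.00,0)
B = A + 2.00·(cos175°, sin175°) = (-1.9924, 0.1743)
|BD| = 9.9939
circle(B,6.00) ∩ circle(D,9.00): a=2.7456, h=5.3350
  candidates: C₊=(0.8458,5.4606) cross=53.317; C₋=(0.6597,-5.2077) cross=-53.317
  mode + wants cross > 0 → take C=(0.8458,5.4606) (cross=53.317)
ex = (C−B)/|BC| = (0.4730,0.8810); ey = (-0.8810,0.4730)
P = B + -1.14·ex + 2.88·ey = (-5.0691,0.5323)

-5.07 0.53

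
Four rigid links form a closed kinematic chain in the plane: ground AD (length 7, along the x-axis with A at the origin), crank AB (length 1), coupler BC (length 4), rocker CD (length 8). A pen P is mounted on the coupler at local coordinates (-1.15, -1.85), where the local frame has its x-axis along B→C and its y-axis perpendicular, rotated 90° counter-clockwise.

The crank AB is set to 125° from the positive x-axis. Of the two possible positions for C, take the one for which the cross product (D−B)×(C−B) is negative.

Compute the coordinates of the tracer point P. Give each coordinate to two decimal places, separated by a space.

A=(0,0), D=(7.00,0)
B = A + 1.00·(cos125°, sin125°) = (-0.5736, 0.8192)
|BD| = 7.6177
circle(B,4.00) ∩ circle(D,8.00): a=0.6583, h=3.9455
  candidates: C₊=(0.5052,4.6709) cross=30.055; C₋=(-0.3433,-3.1742) cross=-30.055
  mode - wants cross < 0 → take C=(-0.3433,-3.1742) (cross=-30.055)
ex = (C−B)/|BC| = (0.0576,-0.9983); ey = (0.9983,0.0576)
P = B + -1.15·ex + -1.85·ey = (-2.4867,1.8608)

-2.49 1.86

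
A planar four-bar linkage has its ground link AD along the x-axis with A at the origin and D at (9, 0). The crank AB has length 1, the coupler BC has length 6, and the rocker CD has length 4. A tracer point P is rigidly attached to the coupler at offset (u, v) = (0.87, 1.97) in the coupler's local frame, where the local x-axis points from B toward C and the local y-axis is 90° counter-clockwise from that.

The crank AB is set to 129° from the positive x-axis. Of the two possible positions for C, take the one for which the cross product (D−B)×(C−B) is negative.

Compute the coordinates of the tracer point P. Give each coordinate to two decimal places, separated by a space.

A=(0,0), D=(9.00,0)
B = A + 1.00·(cos129°, sin129°) = (-0.6293, 0.7771)
|BD| = 9.6606
circle(B,6.00) ∩ circle(D,4.00): a=5.8654, h=1.2636
  candidates: C₊=(5.3188,1.5648) cross=12.207; C₋=(5.1155,-0.9542) cross=-12.207
  mode - wants cross < 0 → take C=(5.1155,-0.9542) (cross=-12.207)
ex = (C−B)/|BC| = (0.9575,-0.2886); ey = (0.2886,0.9575)
P = B + 0.87·ex + 1.97·ey = (0.7721,2.4123)

0.77 2.41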